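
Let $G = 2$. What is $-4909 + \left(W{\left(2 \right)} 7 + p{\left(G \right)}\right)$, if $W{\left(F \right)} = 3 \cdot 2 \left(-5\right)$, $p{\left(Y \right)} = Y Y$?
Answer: $-5115$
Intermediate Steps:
$p{\left(Y \right)} = Y^{2}$
$W{\left(F \right)} = -30$ ($W{\left(F \right)} = 6 \left(-5\right) = -30$)
$-4909 + \left(W{\left(2 \right)} 7 + p{\left(G \right)}\right) = -4909 + \left(\left(-30\right) 7 + 2^{2}\right) = -4909 + \left(-210 + 4\right) = -4909 - 206 = -5115$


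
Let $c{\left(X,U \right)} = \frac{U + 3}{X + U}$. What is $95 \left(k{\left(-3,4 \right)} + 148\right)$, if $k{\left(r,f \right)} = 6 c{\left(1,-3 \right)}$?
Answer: $14060$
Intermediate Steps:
$c{\left(X,U \right)} = \frac{3 + U}{U + X}$
$k{\left(r,f \right)} = 0$ ($k{\left(r,f \right)} = 6 \frac{3 - 3}{-3 + 1} = 6 \frac{1}{-2} \cdot 0 = 6 \left(\left(- \frac{1}{2}\right) 0\right) = 6 \cdot 0 = 0$)
$95 \left(k{\left(-3,4 \right)} + 148\right) = 95 \left(0 + 148\right) = 95 \cdot 148 = 14060$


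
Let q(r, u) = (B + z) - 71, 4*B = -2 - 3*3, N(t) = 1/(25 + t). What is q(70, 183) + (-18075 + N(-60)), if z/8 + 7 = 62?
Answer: -2479229/140 ≈ -17709.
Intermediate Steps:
z = 440 (z = -56 + 8*62 = -56 + 496 = 440)
B = -11/4 (B = (-2 - 3*3)/4 = (-2 - 9)/4 = (1/4)*(-11) = -11/4 ≈ -2.7500)
q(r, u) = 1465/4 (q(r, u) = (-11/4 + 440) - 71 = 1749/4 - 71 = 1465/4)
q(70, 183) + (-18075 + N(-60)) = 1465/4 + (-18075 + 1/(25 - 60)) = 1465/4 + (-18075 + 1/(-35)) = 1465/4 + (-18075 - 1/35) = 1465/4 - 632626/35 = -2479229/140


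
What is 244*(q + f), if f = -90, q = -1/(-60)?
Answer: -329339/15 ≈ -21956.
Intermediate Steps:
q = 1/60 (q = -1*(-1/60) = 1/60 ≈ 0.016667)
244*(q + f) = 244*(1/60 - 90) = 244*(-5399/60) = -329339/15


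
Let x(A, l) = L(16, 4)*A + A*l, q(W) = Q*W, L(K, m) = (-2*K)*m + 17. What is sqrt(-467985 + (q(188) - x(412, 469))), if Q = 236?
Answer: 3*I*sqrt(63457) ≈ 755.72*I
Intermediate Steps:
L(K, m) = 17 - 2*K*m (L(K, m) = -2*K*m + 17 = 17 - 2*K*m)
q(W) = 236*W
x(A, l) = -111*A + A*l (x(A, l) = (17 - 2*16*4)*A + A*l = (17 - 128)*A + A*l = -111*A + A*l)
sqrt(-467985 + (q(188) - x(412, 469))) = sqrt(-467985 + (236*188 - 412*(-111 + 469))) = sqrt(-467985 + (44368 - 412*358)) = sqrt(-467985 + (44368 - 1*147496)) = sqrt(-467985 + (44368 - 147496)) = sqrt(-467985 - 103128) = sqrt(-571113) = 3*I*sqrt(63457)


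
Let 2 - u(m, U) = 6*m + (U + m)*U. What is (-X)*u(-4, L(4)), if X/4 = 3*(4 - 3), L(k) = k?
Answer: -312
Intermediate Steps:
u(m, U) = 2 - 6*m - U*(U + m) (u(m, U) = 2 - (6*m + (U + m)*U) = 2 - (6*m + U*(U + m)) = 2 + (-6*m - U*(U + m)) = 2 - 6*m - U*(U + m))
X = 12 (X = 4*(3*(4 - 3)) = 4*(3*1) = 4*3 = 12)
(-X)*u(-4, L(4)) = (-1*12)*(2 - 1*4² - 6*(-4) - 1*4*(-4)) = -12*(2 - 1*16 + 24 + 16) = -12*(2 - 16 + 24 + 16) = -12*26 = -312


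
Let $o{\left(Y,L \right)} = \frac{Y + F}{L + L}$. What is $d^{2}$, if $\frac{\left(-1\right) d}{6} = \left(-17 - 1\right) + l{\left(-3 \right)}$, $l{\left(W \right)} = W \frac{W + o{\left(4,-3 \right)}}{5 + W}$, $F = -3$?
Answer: $\frac{25281}{4} \approx 6320.3$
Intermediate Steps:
$o{\left(Y,L \right)} = \frac{-3 + Y}{2 L}$ ($o{\left(Y,L \right)} = \frac{Y - 3}{L + L} = \frac{-3 + Y}{2 L}$)
$l{\left(W \right)} = \frac{W \left(- \frac{1}{6} + W\right)}{5 + W}$ ($l{\left(W \right)} = W \frac{W + \frac{-3 + 4}{2 \left(-3\right)}}{5 + W} = W \frac{W + \frac{1}{2} \left(- \frac{1}{3}\right) 1}{5 + W} = W \frac{W - \frac{1}{6}}{5 + W} = W \frac{- \frac{1}{6} + W}{5 + W} = \frac{W \left(- \frac{1}{6} + W\right)}{5 + W}$)
$d = \frac{159}{2}$ ($d = - 6 \left(\left(-17 - 1\right) + \frac{1}{6} \left(-3\right) \frac{1}{5 - 3} \left(-1 + 6 \left(-3\right)\right)\right) = - 6 \left(-18 + \frac{1}{6} \left(-3\right) \frac{1}{2} \left(-1 - 18\right)\right) = - 6 \left(-18 + \frac{1}{6} \left(-3\right) \frac{1}{2} \left(-19\right)\right) = - 6 \left(-18 + \frac{19}{4}\right) = \left(-6\right) \left(- \frac{53}{4}\right) = \frac{159}{2} \approx 79.5$)
$d^{2} = \left(\frac{159}{2}\right)^{2} = \frac{25281}{4}$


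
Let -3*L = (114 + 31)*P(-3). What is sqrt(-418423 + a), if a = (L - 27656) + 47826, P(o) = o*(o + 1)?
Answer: I*sqrt(398543) ≈ 631.3*I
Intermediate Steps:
P(o) = o*(1 + o)
L = -290 (L = -(114 + 31)*(-3*(1 - 3))/3 = -145*(-3*(-2))/3 = -145*6/3 = -1/3*870 = -290)
a = 19880 (a = (-290 - 27656) + 47826 = -27946 + 47826 = 19880)
sqrt(-418423 + a) = sqrt(-418423 + 19880) = sqrt(-398543) = I*sqrt(398543)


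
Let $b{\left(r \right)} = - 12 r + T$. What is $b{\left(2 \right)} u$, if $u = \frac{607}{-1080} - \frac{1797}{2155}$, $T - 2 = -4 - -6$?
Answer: $\frac{649769}{23274} \approx 27.918$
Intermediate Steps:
$T = 4$ ($T = 2 - -2 = 2 + \left(-4 + 6\right) = 2 + 2 = 4$)
$u = - \frac{649769}{465480}$ ($u = 607 \left(- \frac{1}{1080}\right) - \frac{1797}{2155} = - \frac{607}{1080} - \frac{1797}{2155} = - \frac{649769}{465480} \approx -1.3959$)
$b{\left(r \right)} = 4 - 12 r$ ($b{\left(r \right)} = - 12 r + 4 = 4 - 12 r$)
$b{\left(2 \right)} u = \left(4 - 24\right) \left(- \frac{649769}{465480}\right) = \left(-20\right) \left(- \frac{649769}{465480}\right) = \frac{649769}{23274}$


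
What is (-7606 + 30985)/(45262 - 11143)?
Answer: 7793/11373 ≈ 0.68522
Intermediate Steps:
(-7606 + 30985)/(45262 - 11143) = 23379/34119 = 23379*(1/34119) = 7793/11373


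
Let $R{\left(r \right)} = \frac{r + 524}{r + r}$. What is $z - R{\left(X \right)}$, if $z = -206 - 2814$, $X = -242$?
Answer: $- \frac{730699}{242} \approx -3019.4$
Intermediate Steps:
$R{\left(r \right)} = \frac{524 + r}{2 r}$
$z = -3020$ ($z = -206 - 2814 = -3020$)
$z - R{\left(X \right)} = -3020 - \frac{524 - 242}{2 \left(-242\right)} = -3020 - \frac{1}{2} \left(- \frac{1}{242}\right) 282 = -3020 - - \frac{141}{242} = -3020 + \frac{141}{242} = - \frac{730699}{242}$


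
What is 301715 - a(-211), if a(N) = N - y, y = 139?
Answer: 302065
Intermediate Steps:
a(N) = -139 + N (a(N) = N - 1*139 = N - 139 = -139 + N)
301715 - a(-211) = 301715 - (-139 - 211) = 301715 - 1*(-350) = 301715 + 350 = 302065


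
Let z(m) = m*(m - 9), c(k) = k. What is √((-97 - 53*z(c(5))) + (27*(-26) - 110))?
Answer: √151 ≈ 12.288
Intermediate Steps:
z(m) = m*(-9 + m)
√((-97 - 53*z(c(5))) + (27*(-26) - 110)) = √((-97 - 265*(-9 + 5)) + (27*(-26) - 110)) = √((-97 - 265*(-4)) + (-702 - 110)) = √((-97 - 53*(-20)) - 812) = √((-97 + 1060) - 812) = √(963 - 812) = √151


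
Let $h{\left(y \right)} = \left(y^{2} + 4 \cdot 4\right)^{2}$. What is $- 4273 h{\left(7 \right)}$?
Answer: $-18053425$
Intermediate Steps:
$h{\left(y \right)} = \left(16 + y^{2}\right)^{2}$ ($h{\left(y \right)} = \left(y^{2} + 16\right)^{2} = \left(16 + y^{2}\right)^{2}$)
$- 4273 h{\left(7 \right)} = - 4273 \left(16 + 7^{2}\right)^{2} = - 4273 \left(16 + 49\right)^{2} = - 4273 \cdot 65^{2} = \left(-4273\right) 4225 = -18053425$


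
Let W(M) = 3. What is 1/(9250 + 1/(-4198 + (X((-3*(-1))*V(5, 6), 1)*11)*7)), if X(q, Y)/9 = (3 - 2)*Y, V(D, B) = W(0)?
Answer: 3505/32421249 ≈ 0.00010811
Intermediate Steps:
V(D, B) = 3
X(q, Y) = 9*Y (X(q, Y) = 9*((3 - 2)*Y) = 9*(1*Y) = 9*Y)
1/(9250 + 1/(-4198 + (X((-3*(-1))*V(5, 6), 1)*11)*7)) = 1/(9250 + 1/(-4198 + ((9*1)*11)*7)) = 1/(9250 + 1/(-4198 + (9*11)*7)) = 1/(9250 + 1/(-4198 + 99*7)) = 1/(9250 + 1/(-4198 + 693)) = 1/(9250 + 1/(-3505)) = 1/(9250 - 1/3505) = 1/(32421249/3505) = 3505/32421249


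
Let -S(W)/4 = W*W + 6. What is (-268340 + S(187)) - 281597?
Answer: -689837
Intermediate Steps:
S(W) = -24 - 4*W² (S(W) = -4*(W*W + 6) = -4*(W² + 6) = -4*(6 + W²) = -24 - 4*W²)
(-268340 + S(187)) - 281597 = (-268340 + (-24 - 4*187²)) - 281597 = (-268340 + (-24 - 4*34969)) - 281597 = (-268340 + (-24 - 139876)) - 281597 = (-268340 - 139900) - 281597 = -408240 - 281597 = -689837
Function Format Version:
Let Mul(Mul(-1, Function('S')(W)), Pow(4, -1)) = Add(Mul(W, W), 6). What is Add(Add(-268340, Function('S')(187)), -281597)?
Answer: -689837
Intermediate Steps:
Function('S')(W) = Add(-24, Mul(-4, Pow(W, 2))) (Function('S')(W) = Mul(-4, Add(Mul(W, W), 6)) = Mul(-4, Add(Pow(W, 2), 6)) = Mul(-4, Add(6, Pow(W, 2))) = Add(-24, Mul(-4, Pow(W, 2))))
Add(Add(-268340, Function('S')(187)), -281597) = Add(Add(-268340, Add(-24, Mul(-4, Pow(187, 2)))), -281597) = Add(Add(-268340, Add(-24, Mul(-4, 34969))), -281597) = Add(Add(-268340, Add(-24, -139876)), -281597) = Add(Add(-268340, -139900), -281597) = Add(-408240, -281597) = -689837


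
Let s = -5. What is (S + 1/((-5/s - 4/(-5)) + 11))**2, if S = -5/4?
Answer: 5625/4096 ≈ 1.3733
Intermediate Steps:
S = -5/4 (S = -5*1/4 = -5/4 ≈ -1.2500)
(S + 1/((-5/s - 4/(-5)) + 11))**2 = (-5/4 + 1/((-5/(-5) - 4/(-5)) + 11))**2 = (-5/4 + 1/((-5*(-1/5) - 4*(-1/5)) + 11))**2 = (-5/4 + 1/((1 + 4/5) + 11))**2 = (-5/4 + 1/(9/5 + 11))**2 = (-5/4 + 1/(64/5))**2 = (-5/4 + 5/64)**2 = (-75/64)**2 = 5625/4096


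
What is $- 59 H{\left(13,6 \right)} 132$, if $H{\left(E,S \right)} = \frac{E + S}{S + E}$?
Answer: $-7788$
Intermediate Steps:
$H{\left(E,S \right)} = 1$ ($H{\left(E,S \right)} = \frac{E + S}{E + S} = 1$)
$- 59 H{\left(13,6 \right)} 132 = \left(-59\right) 1 \cdot 132 = \left(-59\right) 132 = -7788$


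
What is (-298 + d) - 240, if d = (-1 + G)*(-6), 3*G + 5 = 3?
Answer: -528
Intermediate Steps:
G = -2/3 (G = -5/3 + (1/3)*3 = -5/3 + 1 = -2/3 ≈ -0.66667)
d = 10 (d = (-1 - 2/3)*(-6) = -5/3*(-6) = 10)
(-298 + d) - 240 = (-298 + 10) - 240 = -288 - 240 = -528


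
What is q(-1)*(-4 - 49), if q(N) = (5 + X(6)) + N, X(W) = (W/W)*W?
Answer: -530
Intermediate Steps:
X(W) = W (X(W) = 1*W = W)
q(N) = 11 + N (q(N) = (5 + 6) + N = 11 + N)
q(-1)*(-4 - 49) = (11 - 1)*(-4 - 49) = 10*(-53) = -530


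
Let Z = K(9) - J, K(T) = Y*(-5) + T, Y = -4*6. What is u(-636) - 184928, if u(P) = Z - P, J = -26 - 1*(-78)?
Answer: -184215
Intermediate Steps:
Y = -24
J = 52 (J = -26 + 78 = 52)
K(T) = 120 + T (K(T) = -24*(-5) + T = 120 + T)
Z = 77 (Z = (120 + 9) - 1*52 = 129 - 52 = 77)
u(P) = 77 - P
u(-636) - 184928 = (77 - 1*(-636)) - 184928 = (77 + 636) - 184928 = 713 - 184928 = -184215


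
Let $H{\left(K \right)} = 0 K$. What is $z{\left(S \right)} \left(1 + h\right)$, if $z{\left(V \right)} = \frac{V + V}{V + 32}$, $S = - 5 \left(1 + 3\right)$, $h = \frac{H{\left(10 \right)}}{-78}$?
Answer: $- \frac{10}{3} \approx -3.3333$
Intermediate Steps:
$H{\left(K \right)} = 0$
$h = 0$ ($h = \frac{0}{-78} = 0 \left(- \frac{1}{78}\right) = 0$)
$S = -20$ ($S = \left(-5\right) 4 = -20$)
$z{\left(V \right)} = \frac{2 V}{32 + V}$
$z{\left(S \right)} \left(1 + h\right) = 2 \left(-20\right) \frac{1}{32 - 20} \left(1 + 0\right) = 2 \left(-20\right) \frac{1}{12} \cdot 1 = \left(- \frac{10}{3}\right) 1 = - \frac{10}{3}$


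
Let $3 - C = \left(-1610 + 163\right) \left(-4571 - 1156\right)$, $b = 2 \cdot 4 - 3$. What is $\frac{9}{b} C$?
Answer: $- \frac{74582694}{5} \approx -1.4917 \cdot 10^{7}$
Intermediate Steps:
$b = 5$ ($b = 8 - 3 = 5$)
$C = -8286966$ ($C = 3 - \left(-1610 + 163\right) \left(-4571 - 1156\right) = 3 - \left(-1447\right) \left(-5727\right) = 3 - 8286969 = -8286966$)
$\frac{9}{b} C = \frac{9}{5} \left(-8286966\right) = - \frac{74582694}{5}$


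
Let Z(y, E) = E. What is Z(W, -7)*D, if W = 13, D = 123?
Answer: -861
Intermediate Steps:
Z(W, -7)*D = -7*123 = -861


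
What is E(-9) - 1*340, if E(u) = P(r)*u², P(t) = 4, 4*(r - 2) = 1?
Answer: -16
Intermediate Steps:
r = 9/4 (r = 2 + (¼)*1 = 2 + ¼ = 9/4 ≈ 2.2500)
E(u) = 4*u²
E(-9) - 1*340 = 4*(-9)² - 1*340 = 4*81 - 340 = 324 - 340 = -16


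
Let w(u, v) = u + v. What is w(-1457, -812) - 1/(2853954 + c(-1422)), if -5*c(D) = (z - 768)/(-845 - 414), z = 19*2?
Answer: -8152807297119/3593127940 ≈ -2269.0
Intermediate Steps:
z = 38
c(D) = -146/1259 (c(D) = -(38 - 768)/(5*(-845 - 414)) = -(-146)/(-1259) = -(-146)*(-1)/1259 = -⅕*730/1259 = -146/1259)
w(-1457, -812) - 1/(2853954 + c(-1422)) = (-1457 - 812) - 1/(2853954 - 146/1259) = -2269 - 1/3593127940/1259 = -2269 - 1*1259/3593127940 = -2269 - 1259/3593127940 = -8152807297119/3593127940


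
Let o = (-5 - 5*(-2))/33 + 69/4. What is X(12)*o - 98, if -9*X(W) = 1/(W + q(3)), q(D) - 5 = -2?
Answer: -1748657/17820 ≈ -98.129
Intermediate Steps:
q(D) = 3 (q(D) = 5 - 2 = 3)
X(W) = -1/(9*(3 + W)) (X(W) = -1/(9*(W + 3)) = -1/(9*(3 + W)))
o = 2297/132 (o = (-5 + 10)*(1/33) + 69*(¼) = 5*(1/33) + 69/4 = 5/33 + 69/4 = 2297/132 ≈ 17.402)
X(12)*o - 98 = -1/(27 + 9*12)*(2297/132) - 98 = -1/(27 + 108)*(2297/132) - 98 = -1/135*(2297/132) - 98 = -1*1/135*(2297/132) - 98 = -1/135*2297/132 - 98 = -2297/17820 - 98 = -1748657/17820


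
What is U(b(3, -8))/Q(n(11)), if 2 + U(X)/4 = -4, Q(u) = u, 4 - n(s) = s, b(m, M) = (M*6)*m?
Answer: 24/7 ≈ 3.4286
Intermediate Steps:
b(m, M) = 6*M*m (b(m, M) = (6*M)*m = 6*M*m)
n(s) = 4 - s
U(X) = -24 (U(X) = -8 + 4*(-4) = -8 - 16 = -24)
U(b(3, -8))/Q(n(11)) = -24/(4 - 1*11) = -24/(4 - 11) = -24/(-7) = -24*(-⅐) = 24/7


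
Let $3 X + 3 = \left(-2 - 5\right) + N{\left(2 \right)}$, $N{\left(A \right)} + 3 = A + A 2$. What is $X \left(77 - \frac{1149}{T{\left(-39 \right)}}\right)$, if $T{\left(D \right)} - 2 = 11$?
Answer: $\frac{1036}{39} \approx 26.564$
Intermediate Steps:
$N{\left(A \right)} = -3 + 3 A$ ($N{\left(A \right)} = -3 + \left(A + A 2\right) = -3 + \left(A + 2 A\right) = -3 + 3 A$)
$T{\left(D \right)} = 13$ ($T{\left(D \right)} = 2 + 11 = 13$)
$X = - \frac{7}{3}$ ($X = -1 + \frac{\left(-2 - 5\right) + \left(-3 + 3 \cdot 2\right)}{3} = -1 + \frac{-7 + \left(-3 + 6\right)}{3} = -1 + \frac{-7 + 3}{3} = -1 + \frac{1}{3} \left(-4\right) = -1 - \frac{4}{3} = - \frac{7}{3} \approx -2.3333$)
$X \left(77 - \frac{1149}{T{\left(-39 \right)}}\right) = - \frac{7 \left(77 - \frac{1149}{13}\right)}{3} = \left(- \frac{7}{3}\right) \left(- \frac{148}{13}\right) = \frac{1036}{39}$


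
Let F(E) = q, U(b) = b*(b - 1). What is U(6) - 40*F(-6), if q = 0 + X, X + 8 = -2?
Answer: 430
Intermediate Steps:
X = -10 (X = -8 - 2 = -10)
U(b) = b*(-1 + b)
q = -10 (q = 0 - 10 = -10)
F(E) = -10
U(6) - 40*F(-6) = 6*(-1 + 6) - 40*(-10) = 6*5 + 400 = 30 + 400 = 430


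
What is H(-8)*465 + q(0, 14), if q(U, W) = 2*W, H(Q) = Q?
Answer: -3692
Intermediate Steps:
H(-8)*465 + q(0, 14) = -8*465 + 2*14 = -3720 + 28 = -3692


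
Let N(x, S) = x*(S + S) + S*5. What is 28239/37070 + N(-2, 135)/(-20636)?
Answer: 2387337/3161060 ≈ 0.75523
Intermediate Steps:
N(x, S) = 5*S + 2*S*x (N(x, S) = x*(2*S) + 5*S = 2*S*x + 5*S = 5*S + 2*S*x)
28239/37070 + N(-2, 135)/(-20636) = 28239/37070 + (135*(5 + 2*(-2)))/(-20636) = 28239*(1/37070) + (135*(5 - 4))*(-1/20636) = 28239/37070 + (135*1)*(-1/20636) = 28239/37070 + 135*(-1/20636) = 28239/37070 - 135/20636 = 2387337/3161060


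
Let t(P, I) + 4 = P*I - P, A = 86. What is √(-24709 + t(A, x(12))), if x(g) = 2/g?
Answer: I*√223062/3 ≈ 157.43*I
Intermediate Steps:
t(P, I) = -4 - P + I*P (t(P, I) = -4 + (P*I - P) = -4 + (I*P - P) = -4 + (-P + I*P) = -4 - P + I*P)
√(-24709 + t(A, x(12))) = √(-24709 + (-4 - 1*86 + (2/12)*86)) = √(-24709 + (-4 - 86 + (2*(1/12))*86)) = √(-24709 + (-4 - 86 + (⅙)*86)) = √(-24709 + (-4 - 86 + 43/3)) = √(-24709 - 227/3) = √(-74354/3) = I*√223062/3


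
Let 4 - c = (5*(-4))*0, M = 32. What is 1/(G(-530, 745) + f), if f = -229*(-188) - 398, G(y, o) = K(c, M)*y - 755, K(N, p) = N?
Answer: 1/39779 ≈ 2.5139e-5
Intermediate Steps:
c = 4 (c = 4 - 5*(-4)*0 = 4 - (-20)*0 = 4 - 1*0 = 4 + 0 = 4)
G(y, o) = -755 + 4*y (G(y, o) = 4*y - 755 = -755 + 4*y)
f = 42654 (f = 43052 - 398 = 42654)
1/(G(-530, 745) + f) = 1/((-755 + 4*(-530)) + 42654) = 1/((-755 - 2120) + 42654) = 1/(-2875 + 42654) = 1/39779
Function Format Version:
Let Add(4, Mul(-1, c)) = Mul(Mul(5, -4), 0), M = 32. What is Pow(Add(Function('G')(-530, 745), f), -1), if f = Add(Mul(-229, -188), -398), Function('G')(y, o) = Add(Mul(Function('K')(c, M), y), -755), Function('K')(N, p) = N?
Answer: Rational(1, 39779) ≈ 2.5139e-5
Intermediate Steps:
c = 4 (c = Add(4, Mul(-1, Mul(Mul(5, -4), 0))) = Add(4, Mul(-1, Mul(-20, 0))) = Add(4, Mul(-1, 0)) = Add(4, 0) = 4)
Function('G')(y, o) = Add(-755, Mul(4, y)) (Function('G')(y, o) = Add(Mul(4, y), -755) = Add(-755, Mul(4, y)))
f = 42654 (f = Add(43052, -398) = 42654)
Pow(Add(Function('G')(-530, 745), f), -1) = Pow(Add(Add(-755, Mul(4, -530)), 42654), -1) = Pow(Add(Add(-755, -2120), 42654), -1) = Pow(Add(-2875, 42654), -1) = Pow(39779, -1) = Rational(1, 39779)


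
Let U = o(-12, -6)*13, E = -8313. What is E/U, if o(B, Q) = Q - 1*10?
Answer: 8313/208 ≈ 39.966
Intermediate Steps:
o(B, Q) = -10 + Q (o(B, Q) = Q - 10 = -10 + Q)
U = -208 (U = (-10 - 6)*13 = -16*13 = -208)
E/U = -8313/(-208) = -8313*(-1/208) = 8313/208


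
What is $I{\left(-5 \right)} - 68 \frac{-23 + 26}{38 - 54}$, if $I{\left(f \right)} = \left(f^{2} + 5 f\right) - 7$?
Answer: $\frac{23}{4} \approx 5.75$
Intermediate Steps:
$I{\left(f \right)} = -7 + f^{2} + 5 f$
$I{\left(-5 \right)} - 68 \frac{-23 + 26}{38 - 54} = \left(-7 + \left(-5\right)^{2} + 5 \left(-5\right)\right) - 68 \frac{-23 + 26}{38 - 54} = \left(-7 + 25 - 25\right) - 68 \frac{3}{38 - 54} = -7 - 68 \frac{3}{38 - 54} = -7 - 68 \frac{3}{-16} = -7 - 68 \cdot 3 \left(- \frac{1}{16}\right) = -7 - - \frac{51}{4} = -7 + \frac{51}{4} = \frac{23}{4}$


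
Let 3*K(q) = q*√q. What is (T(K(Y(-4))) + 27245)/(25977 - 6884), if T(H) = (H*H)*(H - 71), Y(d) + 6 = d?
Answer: 316205/171837 + 10000*I*√10/515511 ≈ 1.8401 + 0.061343*I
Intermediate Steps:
Y(d) = -6 + d
K(q) = q^(3/2)/3 (K(q) = (q*√q)/3 = q^(3/2)/3)
T(H) = H²*(-71 + H)
(T(K(Y(-4))) + 27245)/(25977 - 6884) = (((-6 - 4)^(3/2)/3)²*(-71 + (-6 - 4)^(3/2)/3) + 27245)/(25977 - 6884) = (((-10)^(3/2)/3)²*(-71 + (-10)^(3/2)/3) + 27245)/19093 = (((-10*I*√10)/3)²*(-71 + (-10*I*√10)/3) + 27245)*(1/19093) = ((-10*I*√10/3)²*(-71 - 10*I*√10/3) + 27245)*(1/19093) = (-1000*(-71 - 10*I*√10/3)/9 + 27245)*(1/19093) = ((71000/9 + 10000*I*√10/27) + 27245)*(1/19093) = (316205/9 + 10000*I*√10/27)*(1/19093) = 316205/171837 + 10000*I*√10/515511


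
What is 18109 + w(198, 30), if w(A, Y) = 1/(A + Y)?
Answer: 4128853/228 ≈ 18109.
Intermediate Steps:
18109 + w(198, 30) = 18109 + 1/(198 + 30) = 18109 + 1/228 = 4128853/228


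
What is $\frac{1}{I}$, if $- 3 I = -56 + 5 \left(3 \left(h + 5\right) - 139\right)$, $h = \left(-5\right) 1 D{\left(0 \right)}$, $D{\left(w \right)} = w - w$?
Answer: $\frac{3}{676} \approx 0.0044379$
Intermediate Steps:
$D{\left(w \right)} = 0$
$h = 0$ ($h = \left(-5\right) 1 \cdot 0 = \left(-5\right) 0 = 0$)
$I = \frac{676}{3}$ ($I = - \frac{-56 + 5 \left(3 \left(0 + 5\right) - 139\right)}{3} = - \frac{-56 + 5 \left(3 \cdot 5 - 139\right)}{3} = - \frac{-56 + 5 \left(15 - 139\right)}{3} = - \frac{-56 + 5 \left(-124\right)}{3} = - \frac{-56 - 620}{3} = \left(- \frac{1}{3}\right) \left(-676\right) = \frac{676}{3} \approx 225.33$)
$\frac{1}{I} = \frac{1}{\frac{676}{3}} = \frac{3}{676}$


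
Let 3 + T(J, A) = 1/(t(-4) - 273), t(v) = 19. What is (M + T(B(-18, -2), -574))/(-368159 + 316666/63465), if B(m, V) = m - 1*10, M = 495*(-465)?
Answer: 3710494743045/5934683144326 ≈ 0.62522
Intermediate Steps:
M = -230175
B(m, V) = -10 + m (B(m, V) = m - 10 = -10 + m)
T(J, A) = -763/254 (T(J, A) = -3 + 1/(19 - 273) = -3 + 1/(-254) = -3 - 1/254 = -763/254)
(M + T(B(-18, -2), -574))/(-368159 + 316666/63465) = (-230175 - 763/254)/(-368159 + 316666/63465) = -58465213/(254*(-368159 + 316666*(1/63465))) = -58465213/(254*(-368159 + 316666/63465)) = -58465213/(254*(-23364894269/63465)) = -58465213/254*(-63465/23364894269) = 3710494743045/5934683144326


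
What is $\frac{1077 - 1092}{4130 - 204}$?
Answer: $- \frac{15}{3926} \approx -0.0038207$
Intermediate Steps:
$\frac{1077 - 1092}{4130 - 204} = - \frac{15}{4130 + \left(-1153 + 949\right)} = - \frac{15}{4130 - 204} = - \frac{15}{3926}$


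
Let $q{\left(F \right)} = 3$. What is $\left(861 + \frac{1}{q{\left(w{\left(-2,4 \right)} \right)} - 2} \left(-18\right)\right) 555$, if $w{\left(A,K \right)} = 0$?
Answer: $467865$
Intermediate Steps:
$\left(861 + \frac{1}{q{\left(w{\left(-2,4 \right)} \right)} - 2} \left(-18\right)\right) 555 = \left(861 + \frac{1}{3 - 2} \left(-18\right)\right) 555 = \left(861 + 1^{-1} \left(-18\right)\right) 555 = \left(861 + 1 \left(-18\right)\right) 555 = \left(861 - 18\right) 555 = 843 \cdot 555 = 467865$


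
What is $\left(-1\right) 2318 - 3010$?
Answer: $-5328$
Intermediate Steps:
$\left(-1\right) 2318 - 3010 = -2318 - 3010 = -5328$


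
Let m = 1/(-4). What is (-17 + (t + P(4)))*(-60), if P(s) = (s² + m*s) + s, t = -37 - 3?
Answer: 2280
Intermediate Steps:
m = -¼ (m = 1*(-¼) = -¼ ≈ -0.25000)
t = -40
P(s) = s² + 3*s/4 (P(s) = (s² - s/4) + s = s² + 3*s/4)
(-17 + (t + P(4)))*(-60) = (-17 + (-40 + (¼)*4*(3 + 4*4)))*(-60) = (-17 + (-40 + (¼)*4*(3 + 16)))*(-60) = (-17 + (-40 + (¼)*4*19))*(-60) = (-17 + (-40 + 19))*(-60) = (-17 - 21)*(-60) = -38*(-60) = 2280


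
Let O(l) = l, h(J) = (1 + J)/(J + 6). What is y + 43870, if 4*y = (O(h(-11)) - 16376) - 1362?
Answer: 39436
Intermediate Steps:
h(J) = (1 + J)/(6 + J)
y = -4434 (y = (((1 - 11)/(6 - 11) - 16376) - 1362)/4 = ((-10/(-5) - 16376) - 1362)/4 = ((-1/5*(-10) - 16376) - 1362)/4 = ((2 - 16376) - 1362)/4 = (-16374 - 1362)/4 = (1/4)*(-17736) = -4434)
y + 43870 = -4434 + 43870 = 39436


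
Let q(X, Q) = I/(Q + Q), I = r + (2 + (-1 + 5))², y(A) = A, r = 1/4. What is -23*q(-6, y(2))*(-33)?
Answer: 110055/16 ≈ 6878.4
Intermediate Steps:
r = ¼ (r = 1*(¼) = ¼ ≈ 0.25000)
I = 145/4 (I = ¼ + (2 + (-1 + 5))² = ¼ + (2 + 4)² = ¼ + 6² = ¼ + 36 = 145/4 ≈ 36.250)
q(X, Q) = 145/(8*Q) (q(X, Q) = (145/4)/(Q + Q) = (145/4)/(2*Q) = (1/(2*Q))*(145/4) = 145/(8*Q))
-23*q(-6, y(2))*(-33) = -3335/(8*2)*(-33) = -23*145/16*(-33) = -3335/16*(-33) = 110055/16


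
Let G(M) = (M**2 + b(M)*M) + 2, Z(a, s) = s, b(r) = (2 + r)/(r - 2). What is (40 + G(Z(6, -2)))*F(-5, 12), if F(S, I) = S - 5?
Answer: -460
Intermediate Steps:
b(r) = (2 + r)/(-2 + r)
F(S, I) = -5 + S
G(M) = 2 + M**2 + M*(2 + M)/(-2 + M) (G(M) = (M**2 + ((2 + M)/(-2 + M))*M) + 2 = (M**2 + M*(2 + M)/(-2 + M)) + 2 = 2 + M**2 + M*(2 + M)/(-2 + M))
(40 + G(Z(6, -2)))*F(-5, 12) = (40 + (-4 + (-2)**3 - 1*(-2)**2 + 4*(-2))/(-2 - 2))*(-5 - 5) = (40 + (-4 - 8 - 1*4 - 8)/(-4))*(-10) = (40 - (-4 - 8 - 4 - 8)/4)*(-10) = (40 - 1/4*(-24))*(-10) = (40 + 6)*(-10) = 46*(-10) = -460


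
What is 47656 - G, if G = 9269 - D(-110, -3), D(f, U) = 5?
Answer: 38392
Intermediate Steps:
G = 9264 (G = 9269 - 1*5 = 9269 - 5 = 9264)
47656 - G = 47656 - 1*9264 = 47656 - 9264 = 38392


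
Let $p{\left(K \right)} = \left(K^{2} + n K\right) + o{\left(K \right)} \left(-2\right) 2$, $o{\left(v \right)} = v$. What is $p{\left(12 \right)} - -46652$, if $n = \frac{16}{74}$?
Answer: $\frac{1729772}{37} \approx 46751.0$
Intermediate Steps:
$n = \frac{8}{37}$ ($n = 16 \cdot \frac{1}{74} = \frac{8}{37} \approx 0.21622$)
$p{\left(K \right)} = K^{2} - \frac{140 K}{37}$ ($p{\left(K \right)} = \left(K^{2} + \frac{8 K}{37}\right) + K \left(-2\right) 2 = \left(K^{2} + \frac{8 K}{37}\right) + - 2 K 2 = \left(K^{2} + \frac{8 K}{37}\right) - 4 K = K^{2} - \frac{140 K}{37}$)
$p{\left(12 \right)} - -46652 = \frac{1}{37} \cdot 12 \left(-140 + 37 \cdot 12\right) - -46652 = \frac{1}{37} \cdot 12 \left(-140 + 444\right) + 46652 = \frac{1}{37} \cdot 12 \cdot 304 + 46652 = \frac{3648}{37} + 46652 = \frac{1729772}{37}$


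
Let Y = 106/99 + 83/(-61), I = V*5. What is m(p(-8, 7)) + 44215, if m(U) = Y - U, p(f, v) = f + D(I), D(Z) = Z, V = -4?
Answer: 267181726/6039 ≈ 44243.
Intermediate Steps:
I = -20 (I = -4*5 = -20)
p(f, v) = -20 + f (p(f, v) = f - 20 = -20 + f)
Y = -1751/6039 (Y = 106*(1/99) + 83*(-1/61) = 106/99 - 83/61 = -1751/6039 ≈ -0.28995)
m(U) = -1751/6039 - U
m(p(-8, 7)) + 44215 = (-1751/6039 - (-20 - 8)) + 44215 = (-1751/6039 - 1*(-28)) + 44215 = (-1751/6039 + 28) + 44215 = 167341/6039 + 44215 = 267181726/6039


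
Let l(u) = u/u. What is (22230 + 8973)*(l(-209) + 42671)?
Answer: 1331494416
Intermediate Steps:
l(u) = 1
(22230 + 8973)*(l(-209) + 42671) = (22230 + 8973)*(1 + 42671) = 31203*42672 = 1331494416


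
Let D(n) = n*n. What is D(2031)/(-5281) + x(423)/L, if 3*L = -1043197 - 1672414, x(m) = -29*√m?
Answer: -4124961/5281 + 261*√47/2715611 ≈ -781.09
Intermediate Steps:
D(n) = n²
L = -2715611/3 (L = (-1043197 - 1672414)/3 = (⅓)*(-2715611) = -2715611/3 ≈ -9.0520e+5)
D(2031)/(-5281) + x(423)/L = 2031²/(-5281) + (-87*√47)/(-2715611/3) = 4124961*(-1/5281) - 87*√47*(-3/2715611) = -4124961/5281 - 87*√47*(-3/2715611) = -4124961/5281 + 261*√47/2715611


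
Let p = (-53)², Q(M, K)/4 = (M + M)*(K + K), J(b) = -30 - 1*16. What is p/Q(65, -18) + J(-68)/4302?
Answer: -719191/4474080 ≈ -0.16075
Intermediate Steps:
J(b) = -46 (J(b) = -30 - 16 = -46)
Q(M, K) = 16*K*M (Q(M, K) = 4*((M + M)*(K + K)) = 4*((2*M)*(2*K)) = 4*(4*K*M) = 16*K*M)
p = 2809
p/Q(65, -18) + J(-68)/4302 = 2809/((16*(-18)*65)) - 46/4302 = 2809/(-18720) - 46*1/4302 = 2809*(-1/18720) - 23/2151 = -2809/18720 - 23/2151 = -719191/4474080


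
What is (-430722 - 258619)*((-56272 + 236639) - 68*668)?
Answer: -93021742563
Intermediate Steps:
(-430722 - 258619)*((-56272 + 236639) - 68*668) = -689341*(180367 - 45424) = -689341*134943 = -93021742563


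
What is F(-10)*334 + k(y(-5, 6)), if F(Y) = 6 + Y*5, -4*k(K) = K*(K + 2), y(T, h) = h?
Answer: -14708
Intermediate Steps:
k(K) = -K*(2 + K)/4 (k(K) = -K*(K + 2)/4 = -K*(2 + K)/4)
F(Y) = 6 + 5*Y
F(-10)*334 + k(y(-5, 6)) = (6 + 5*(-10))*334 - ¼*6*(2 + 6) = (6 - 50)*334 - ¼*6*8 = -44*334 - 12 = -14696 - 12 = -14708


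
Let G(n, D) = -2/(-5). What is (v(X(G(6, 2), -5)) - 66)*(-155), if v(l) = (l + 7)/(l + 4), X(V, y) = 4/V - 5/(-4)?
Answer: 612715/61 ≈ 10045.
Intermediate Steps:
G(n, D) = 2/5 (G(n, D) = -2*(-1/5) = 2/5)
X(V, y) = 5/4 + 4/V (X(V, y) = 4/V - 5*(-1/4) = 4/V + 5/4 = 5/4 + 4/V)
v(l) = (7 + l)/(4 + l)
(v(X(G(6, 2), -5)) - 66)*(-155) = ((7 + (5/4 + 4/(2/5)))/(4 + (5/4 + 4/(2/5))) - 66)*(-155) = ((7 + (5/4 + 4*(5/2)))/(4 + (5/4 + 4*(5/2))) - 66)*(-155) = ((7 + (5/4 + 10))/(4 + (5/4 + 10)) - 66)*(-155) = ((7 + 45/4)/(4 + 45/4) - 66)*(-155) = ((73/4)/(61/4) - 66)*(-155) = ((4/61)*(73/4) - 66)*(-155) = (73/61 - 66)*(-155) = -3953/61*(-155) = 612715/61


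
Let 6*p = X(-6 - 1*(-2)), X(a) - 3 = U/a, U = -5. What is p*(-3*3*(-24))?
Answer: 153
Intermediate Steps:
X(a) = 3 - 5/a
p = 17/24 (p = (3 - 5/(-6 - 1*(-2)))/6 = (3 - 5/(-6 + 2))/6 = (3 - 5/(-4))/6 = (3 - 5*(-¼))/6 = (3 + 5/4)/6 = (⅙)*(17/4) = 17/24 ≈ 0.70833)
p*(-3*3*(-24)) = 17*(-3*3*(-24))/24 = 17*(-9*(-24))/24 = (17/24)*216 = 153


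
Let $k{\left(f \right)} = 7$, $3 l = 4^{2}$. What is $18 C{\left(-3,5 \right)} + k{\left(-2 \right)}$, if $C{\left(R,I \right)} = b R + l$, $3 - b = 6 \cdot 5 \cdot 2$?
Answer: $3181$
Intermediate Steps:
$l = \frac{16}{3}$ ($l = \frac{4^{2}}{3} = \frac{1}{3} \cdot 16 = \frac{16}{3} \approx 5.3333$)
$b = -57$ ($b = 3 - 6 \cdot 5 \cdot 2 = 3 - 30 \cdot 2 = 3 - 60 = -57$)
$C{\left(R,I \right)} = \frac{16}{3} - 57 R$ ($C{\left(R,I \right)} = - 57 R + \frac{16}{3} = \frac{16}{3} - 57 R$)
$18 C{\left(-3,5 \right)} + k{\left(-2 \right)} = 18 \left(\frac{16}{3} - -171\right) + 7 = 18 \left(\frac{16}{3} + 171\right) + 7 = 18 \cdot \frac{529}{3} + 7 = 3174 + 7 = 3181$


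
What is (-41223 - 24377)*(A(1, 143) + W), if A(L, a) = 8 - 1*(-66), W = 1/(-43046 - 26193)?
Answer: -336113736000/69239 ≈ -4.8544e+6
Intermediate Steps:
W = -1/69239 (W = 1/(-69239) = -1/69239 ≈ -1.4443e-5)
A(L, a) = 74 (A(L, a) = 8 + 66 = 74)
(-41223 - 24377)*(A(1, 143) + W) = (-41223 - 24377)*(74 - 1/69239) = -65600*5123685/69239 = -336113736000/69239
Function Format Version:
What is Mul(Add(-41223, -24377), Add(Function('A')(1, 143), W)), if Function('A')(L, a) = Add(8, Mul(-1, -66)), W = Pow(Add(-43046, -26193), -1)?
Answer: Rational(-336113736000, 69239) ≈ -4.8544e+6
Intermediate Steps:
W = Rational(-1, 69239) (W = Pow(-69239, -1) = Rational(-1, 69239) ≈ -1.4443e-5)
Function('A')(L, a) = 74 (Function('A')(L, a) = Add(8, 66) = 74)
Mul(Add(-41223, -24377), Add(Function('A')(1, 143), W)) = Mul(Add(-41223, -24377), Add(74, Rational(-1, 69239))) = Mul(-65600, Rational(5123685, 69239)) = Rational(-336113736000, 69239)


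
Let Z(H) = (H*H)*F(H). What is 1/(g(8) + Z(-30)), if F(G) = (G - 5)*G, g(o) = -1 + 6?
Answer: 1/945005 ≈ 1.0582e-6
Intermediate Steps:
g(o) = 5
F(G) = G*(-5 + G) (F(G) = (-5 + G)*G = G*(-5 + G))
Z(H) = H³*(-5 + H) (Z(H) = (H*H)*(H*(-5 + H)) = H²*(H*(-5 + H)) = H³*(-5 + H))
1/(g(8) + Z(-30)) = 1/(5 + (-30)³*(-5 - 30)) = 1/(5 - 27000*(-35)) = 1/(5 + 945000) = 1/945005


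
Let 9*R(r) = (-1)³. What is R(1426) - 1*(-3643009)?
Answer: 32787080/9 ≈ 3.6430e+6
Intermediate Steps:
R(r) = -⅑ (R(r) = (⅑)*(-1)³ = (⅑)*(-1) = -⅑)
R(1426) - 1*(-3643009) = -⅑ - 1*(-3643009) = -⅑ + 3643009 = 32787080/9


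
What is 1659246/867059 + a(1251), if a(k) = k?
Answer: 1086350055/867059 ≈ 1252.9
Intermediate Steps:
1659246/867059 + a(1251) = 1659246/867059 + 1251 = 1086350055/867059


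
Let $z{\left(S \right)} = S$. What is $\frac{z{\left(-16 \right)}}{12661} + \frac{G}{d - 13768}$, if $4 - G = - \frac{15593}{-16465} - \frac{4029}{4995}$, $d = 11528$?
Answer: $- \frac{1255215613}{420262143840} \approx -0.0029867$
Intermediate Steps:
$G = \frac{114386}{29637}$ ($G = 4 - \left(- \frac{15593}{-16465} - \frac{4029}{4995}\right) = 4 - \left(\left(-15593\right) \left(- \frac{1}{16465}\right) - \frac{1343}{1665}\right) = 4 - \left(\frac{15593}{16465} - \frac{1343}{1665}\right) = 4 - \frac{4162}{29637} = \frac{114386}{29637} \approx 3.8596$)
$\frac{z{\left(-16 \right)}}{12661} + \frac{G}{d - 13768} = - \frac{16}{12661} + \frac{114386}{29637 \left(11528 - 13768\right)} = \left(-16\right) \frac{1}{12661} + \frac{114386}{29637 \left(11528 - 13768\right)} = - \frac{16}{12661} + \frac{114386}{29637 \left(-2240\right)} = - \frac{16}{12661} + \frac{114386}{29637} \left(- \frac{1}{2240}\right) = - \frac{16}{12661} - \frac{57193}{33193440} = - \frac{1255215613}{420262143840}$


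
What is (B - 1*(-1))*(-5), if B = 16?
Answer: -85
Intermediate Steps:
(B - 1*(-1))*(-5) = (16 - 1*(-1))*(-5) = (16 + 1)*(-5) = 17*(-5) = -85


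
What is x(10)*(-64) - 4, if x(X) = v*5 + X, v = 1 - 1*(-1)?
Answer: -1284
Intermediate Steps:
v = 2 (v = 1 + 1 = 2)
x(X) = 10 + X (x(X) = 2*5 + X = 10 + X)
x(10)*(-64) - 4 = (10 + 10)*(-64) - 4 = 20*(-64) - 4 = -1280 - 4 = -1284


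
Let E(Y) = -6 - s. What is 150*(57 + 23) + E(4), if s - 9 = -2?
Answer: 11987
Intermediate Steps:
s = 7 (s = 9 - 2 = 7)
E(Y) = -13 (E(Y) = -6 - 1*7 = -6 - 7 = -13)
150*(57 + 23) + E(4) = 150*(57 + 23) - 13 = 150*80 - 13 = 12000 - 13 = 11987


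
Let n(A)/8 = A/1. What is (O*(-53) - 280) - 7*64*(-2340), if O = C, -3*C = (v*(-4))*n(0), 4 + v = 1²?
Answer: 1048040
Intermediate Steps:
v = -3 (v = -4 + 1² = -4 + 1 = -3)
n(A) = 8*A (n(A) = 8*(A/1) = 8*(A*1) = 8*A)
C = 0 (C = -(-3*(-4))*8*0/3 = -4*0 = -⅓*0 = 0)
O = 0
(O*(-53) - 280) - 7*64*(-2340) = (0*(-53) - 280) - 7*64*(-2340) = (0 - 280) - 448*(-2340) = -280 + 1048320 = 1048040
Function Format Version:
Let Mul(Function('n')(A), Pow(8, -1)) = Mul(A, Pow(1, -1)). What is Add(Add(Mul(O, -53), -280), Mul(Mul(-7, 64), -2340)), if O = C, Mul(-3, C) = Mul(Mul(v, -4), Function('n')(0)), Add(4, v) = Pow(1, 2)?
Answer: 1048040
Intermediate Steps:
v = -3 (v = Add(-4, Pow(1, 2)) = Add(-4, 1) = -3)
Function('n')(A) = Mul(8, A) (Function('n')(A) = Mul(8, Mul(A, Pow(1, -1))) = Mul(8, Mul(A, 1)) = Mul(8, A))
C = 0 (C = Mul(Rational(-1, 3), Mul(Mul(-3, -4), Mul(8, 0))) = Mul(Rational(-1, 3), Mul(12, 0)) = Mul(Rational(-1, 3), 0) = 0)
O = 0
Add(Add(Mul(O, -53), -280), Mul(Mul(-7, 64), -2340)) = Add(Add(Mul(0, -53), -280), Mul(Mul(-7, 64), -2340)) = Add(Add(0, -280), Mul(-448, -2340)) = Add(-280, 1048320) = 1048040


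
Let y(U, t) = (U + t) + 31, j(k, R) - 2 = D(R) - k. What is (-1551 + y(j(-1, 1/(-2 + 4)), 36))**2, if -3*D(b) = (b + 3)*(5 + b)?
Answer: 318586801/144 ≈ 2.2124e+6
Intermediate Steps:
D(b) = -(3 + b)*(5 + b)/3 (D(b) = -(b + 3)*(5 + b)/3 = -(3 + b)*(5 + b)/3)
j(k, R) = -3 - k - 8*R/3 - R**2/3 (j(k, R) = 2 + ((-5 - 8*R/3 - R**2/3) - k) = 2 + (-5 - k - 8*R/3 - R**2/3) = -3 - k - 8*R/3 - R**2/3)
y(U, t) = 31 + U + t
(-1551 + y(j(-1, 1/(-2 + 4)), 36))**2 = (-1551 + (31 + (-3 - 1*(-1) - 8/(3*(-2 + 4)) - 1/(3*(-2 + 4)**2)) + 36))**2 = (-1551 + (31 + (-3 + 1 - 8/3/2 - (1/2)**2/3) + 36))**2 = (-1551 + (31 + (-3 + 1 - 8/3*1/2 - (1/2)**2/3) + 36))**2 = (-1551 + (31 + (-3 + 1 - 4/3 - 1/3*1/4) + 36))**2 = (-1551 + (31 + (-3 + 1 - 4/3 - 1/12) + 36))**2 = (-1551 + (31 - 41/12 + 36))**2 = (-1551 + 763/12)**2 = (-17849/12)**2 = 318586801/144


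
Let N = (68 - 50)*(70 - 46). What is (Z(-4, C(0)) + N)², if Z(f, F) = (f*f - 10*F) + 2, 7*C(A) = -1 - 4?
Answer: 10240000/49 ≈ 2.0898e+5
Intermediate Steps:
C(A) = -5/7 (C(A) = (-1 - 4)/7 = (⅐)*(-5) = -5/7)
Z(f, F) = 2 + f² - 10*F (Z(f, F) = (f² - 10*F) + 2 = 2 + f² - 10*F)
N = 432 (N = 18*24 = 432)
(Z(-4, C(0)) + N)² = ((2 + (-4)² - 10*(-5/7)) + 432)² = ((2 + 16 + 50/7) + 432)² = (176/7 + 432)² = (3200/7)² = 10240000/49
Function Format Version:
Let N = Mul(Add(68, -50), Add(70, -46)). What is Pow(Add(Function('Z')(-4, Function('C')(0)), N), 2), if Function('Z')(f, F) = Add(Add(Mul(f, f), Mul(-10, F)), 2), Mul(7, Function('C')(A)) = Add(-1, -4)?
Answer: Rational(10240000, 49) ≈ 2.0898e+5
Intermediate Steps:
Function('C')(A) = Rational(-5, 7) (Function('C')(A) = Mul(Rational(1, 7), Add(-1, -4)) = Mul(Rational(1, 7), -5) = Rational(-5, 7))
Function('Z')(f, F) = Add(2, Pow(f, 2), Mul(-10, F)) (Function('Z')(f, F) = Add(Add(Pow(f, 2), Mul(-10, F)), 2) = Add(2, Pow(f, 2), Mul(-10, F)))
N = 432 (N = Mul(18, 24) = 432)
Pow(Add(Function('Z')(-4, Function('C')(0)), N), 2) = Pow(Add(Add(2, Pow(-4, 2), Mul(-10, Rational(-5, 7))), 432), 2) = Pow(Add(Add(2, 16, Rational(50, 7)), 432), 2) = Pow(Add(Rational(176, 7), 432), 2) = Pow(Rational(3200, 7), 2) = Rational(10240000, 49)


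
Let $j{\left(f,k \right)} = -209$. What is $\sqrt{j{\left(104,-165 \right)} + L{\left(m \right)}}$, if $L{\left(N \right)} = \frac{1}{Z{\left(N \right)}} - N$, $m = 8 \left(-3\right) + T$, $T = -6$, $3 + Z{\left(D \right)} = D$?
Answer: $\frac{2 i \sqrt{48741}}{33} \approx 13.38 i$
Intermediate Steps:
$Z{\left(D \right)} = -3 + D$
$m = -30$ ($m = 8 \left(-3\right) - 6 = -24 - 6 = -30$)
$L{\left(N \right)} = \frac{1}{-3 + N} - N$
$\sqrt{j{\left(104,-165 \right)} + L{\left(m \right)}} = \sqrt{-209 + \frac{1 - - 30 \left(-3 - 30\right)}{-3 - 30}} = \sqrt{-209 + \frac{1 - \left(-30\right) \left(-33\right)}{-33}} = \sqrt{-209 - \frac{1 - 990}{33}} = \sqrt{-209 - - \frac{989}{33}} = \sqrt{-209 + \frac{989}{33}} = \sqrt{- \frac{5908}{33}} = \frac{2 i \sqrt{48741}}{33}$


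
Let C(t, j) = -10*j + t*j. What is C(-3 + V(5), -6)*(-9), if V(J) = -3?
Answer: -864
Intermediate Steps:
C(t, j) = -10*j + j*t
C(-3 + V(5), -6)*(-9) = -6*(-10 + (-3 - 3))*(-9) = -6*(-10 - 6)*(-9) = -6*(-16)*(-9) = 96*(-9) = -864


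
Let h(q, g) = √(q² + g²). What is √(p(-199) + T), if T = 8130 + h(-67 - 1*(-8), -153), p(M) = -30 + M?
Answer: √(7901 + √26890) ≈ 89.805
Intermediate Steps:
h(q, g) = √(g² + q²)
T = 8130 + √26890 (T = 8130 + √((-153)² + (-67 - 1*(-8))²) = 8130 + √(23409 + (-67 + 8)²) = 8130 + √(23409 + (-59)²) = 8130 + √(23409 + 3481) = 8130 + √26890 ≈ 8294.0)
√(p(-199) + T) = √((-30 - 199) + (8130 + √26890)) = √(-229 + (8130 + √26890)) = √(7901 + √26890)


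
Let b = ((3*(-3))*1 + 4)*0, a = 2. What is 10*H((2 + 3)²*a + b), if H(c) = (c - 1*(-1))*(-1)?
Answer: -510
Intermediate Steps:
b = 0 (b = (-9*1 + 4)*0 = (-9 + 4)*0 = -5*0 = 0)
H(c) = -1 - c (H(c) = (c + 1)*(-1) = (1 + c)*(-1) = -1 - c)
10*H((2 + 3)²*a + b) = 10*(-1 - ((2 + 3)²*2 + 0)) = 10*(-1 - (5²*2 + 0)) = 10*(-1 - (25*2 + 0)) = 10*(-1 - (50 + 0)) = 10*(-1 - 1*50) = 10*(-1 - 50) = 10*(-51) = -510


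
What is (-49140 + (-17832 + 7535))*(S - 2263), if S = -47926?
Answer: 2983083593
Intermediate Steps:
(-49140 + (-17832 + 7535))*(S - 2263) = (-49140 + (-17832 + 7535))*(-47926 - 2263) = (-49140 - 10297)*(-50189) = -59437*(-50189) = 2983083593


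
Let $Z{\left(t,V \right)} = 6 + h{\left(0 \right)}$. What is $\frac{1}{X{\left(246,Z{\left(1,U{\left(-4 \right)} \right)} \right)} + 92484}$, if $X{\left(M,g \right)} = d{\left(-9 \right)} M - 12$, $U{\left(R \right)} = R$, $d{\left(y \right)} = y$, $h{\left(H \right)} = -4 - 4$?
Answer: $\frac{1}{90258} \approx 1.1079 \cdot 10^{-5}$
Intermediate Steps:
$h{\left(H \right)} = -8$ ($h{\left(H \right)} = -4 - 4 = -8$)
$Z{\left(t,V \right)} = -2$ ($Z{\left(t,V \right)} = 6 - 8 = -2$)
$X{\left(M,g \right)} = -12 - 9 M$ ($X{\left(M,g \right)} = - 9 M - 12 = -12 - 9 M$)
$\frac{1}{X{\left(246,Z{\left(1,U{\left(-4 \right)} \right)} \right)} + 92484} = \frac{1}{\left(-12 - 2214\right) + 92484} = \frac{1}{-2226 + 92484} = \frac{1}{90258}$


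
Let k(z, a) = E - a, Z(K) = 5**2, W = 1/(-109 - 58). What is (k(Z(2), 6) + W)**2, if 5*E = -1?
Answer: 26853124/697225 ≈ 38.514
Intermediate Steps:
E = -1/5 (E = (1/5)*(-1) = -1/5 ≈ -0.20000)
W = -1/167 (W = 1/(-167) = -1/167 ≈ -0.0059880)
Z(K) = 25
k(z, a) = -1/5 - a
(k(Z(2), 6) + W)**2 = ((-1/5 - 1*6) - 1/167)**2 = ((-1/5 - 6) - 1/167)**2 = (-31/5 - 1/167)**2 = (-5182/835)**2 = 26853124/697225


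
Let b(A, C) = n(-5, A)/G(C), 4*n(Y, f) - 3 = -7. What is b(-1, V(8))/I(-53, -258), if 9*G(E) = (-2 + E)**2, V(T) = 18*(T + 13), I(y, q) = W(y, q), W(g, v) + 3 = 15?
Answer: -3/565504 ≈ -5.3050e-6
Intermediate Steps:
W(g, v) = 12 (W(g, v) = -3 + 15 = 12)
I(y, q) = 12
n(Y, f) = -1 (n(Y, f) = 3/4 + (1/4)*(-7) = 3/4 - 7/4 = -1)
V(T) = 234 + 18*T (V(T) = 18*(13 + T) = 234 + 18*T)
G(E) = (-2 + E)**2/9
b(A, C) = -9/(-2 + C)**2 (b(A, C) = -1/((-2 + C)**2/9) = -9/(-2 + C)**2)
b(-1, V(8))/I(-53, -258) = -9/(-2 + (234 + 18*8))**2/12 = -9/(-2 + (234 + 144))**2*(1/12) = -9/(-2 + 378)**2*(1/12) = -9/376**2*(1/12) = -9*1/141376*(1/12) = -9/141376*1/12 = -3/565504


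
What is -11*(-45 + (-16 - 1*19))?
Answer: 880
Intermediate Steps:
-11*(-45 + (-16 - 1*19)) = -11*(-45 + (-16 - 19)) = -11*(-45 - 35) = -11*(-80) = 880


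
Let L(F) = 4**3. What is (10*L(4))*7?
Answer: 4480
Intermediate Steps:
L(F) = 64
(10*L(4))*7 = (10*64)*7 = 640*7 = 4480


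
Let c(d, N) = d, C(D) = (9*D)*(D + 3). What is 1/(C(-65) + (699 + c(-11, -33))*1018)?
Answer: 1/736654 ≈ 1.3575e-6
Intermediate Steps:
C(D) = 9*D*(3 + D) (C(D) = (9*D)*(3 + D) = 9*D*(3 + D))
1/(C(-65) + (699 + c(-11, -33))*1018) = 1/(9*(-65)*(3 - 65) + (699 - 11)*1018) = 1/(9*(-65)*(-62) + 688*1018) = 1/(36270 + 700384) = 1/736654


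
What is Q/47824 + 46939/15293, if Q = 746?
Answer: 1128109657/365686216 ≈ 3.0849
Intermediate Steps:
Q/47824 + 46939/15293 = 746/47824 + 46939/15293 = 746*(1/47824) + 46939*(1/15293) = 373/23912 + 46939/15293 = 1128109657/365686216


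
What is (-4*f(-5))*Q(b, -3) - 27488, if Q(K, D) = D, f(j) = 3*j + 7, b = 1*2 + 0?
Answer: -27584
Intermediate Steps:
b = 2 (b = 2 + 0 = 2)
f(j) = 7 + 3*j
(-4*f(-5))*Q(b, -3) - 27488 = -4*(7 + 3*(-5))*(-3) - 27488 = -4*(7 - 15)*(-3) - 27488 = -4*(-8)*(-3) - 27488 = 32*(-3) - 27488 = -96 - 27488 = -27584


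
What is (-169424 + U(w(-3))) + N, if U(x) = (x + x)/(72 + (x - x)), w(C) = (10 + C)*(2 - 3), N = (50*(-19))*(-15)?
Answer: -5586271/36 ≈ -1.5517e+5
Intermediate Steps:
N = 14250 (N = -950*(-15) = 14250)
w(C) = -10 - C (w(C) = (10 + C)*(-1) = -10 - C)
U(x) = x/36 (U(x) = (2*x)/(72 + 0) = (2*x)/72 = (2*x)*(1/72) = x/36)
(-169424 + U(w(-3))) + N = (-169424 + (-10 - 1*(-3))/36) + 14250 = (-169424 + (-10 + 3)/36) + 14250 = (-169424 + (1/36)*(-7)) + 14250 = (-169424 - 7/36) + 14250 = -6099271/36 + 14250 = -5586271/36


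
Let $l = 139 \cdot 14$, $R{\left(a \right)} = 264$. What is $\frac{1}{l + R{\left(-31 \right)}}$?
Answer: $\frac{1}{2210} \approx 0.00045249$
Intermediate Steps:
$l = 1946$
$\frac{1}{l + R{\left(-31 \right)}} = \frac{1}{1946 + 264} = \frac{1}{2210}$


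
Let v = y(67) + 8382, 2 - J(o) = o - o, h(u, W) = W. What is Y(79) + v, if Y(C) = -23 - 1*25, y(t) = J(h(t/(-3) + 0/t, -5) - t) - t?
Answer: 8269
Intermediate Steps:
J(o) = 2 (J(o) = 2 - (o - o) = 2 - 1*0 = 2 + 0 = 2)
y(t) = 2 - t
Y(C) = -48 (Y(C) = -23 - 25 = -48)
v = 8317 (v = (2 - 1*67) + 8382 = (2 - 67) + 8382 = -65 + 8382 = 8317)
Y(79) + v = -48 + 8317 = 8269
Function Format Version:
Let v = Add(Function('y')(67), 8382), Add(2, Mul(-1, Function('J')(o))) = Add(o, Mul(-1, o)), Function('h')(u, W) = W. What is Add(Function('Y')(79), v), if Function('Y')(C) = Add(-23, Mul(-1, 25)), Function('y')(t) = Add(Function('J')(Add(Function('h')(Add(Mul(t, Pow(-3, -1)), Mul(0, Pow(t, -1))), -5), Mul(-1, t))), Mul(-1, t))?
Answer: 8269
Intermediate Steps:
Function('J')(o) = 2 (Function('J')(o) = Add(2, Mul(-1, Add(o, Mul(-1, o)))) = Add(2, Mul(-1, 0)) = Add(2, 0) = 2)
Function('y')(t) = Add(2, Mul(-1, t))
Function('Y')(C) = -48 (Function('Y')(C) = Add(-23, -25) = -48)
v = 8317 (v = Add(Add(2, Mul(-1, 67)), 8382) = Add(Add(2, -67), 8382) = Add(-65, 8382) = 8317)
Add(Function('Y')(79), v) = Add(-48, 8317) = 8269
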